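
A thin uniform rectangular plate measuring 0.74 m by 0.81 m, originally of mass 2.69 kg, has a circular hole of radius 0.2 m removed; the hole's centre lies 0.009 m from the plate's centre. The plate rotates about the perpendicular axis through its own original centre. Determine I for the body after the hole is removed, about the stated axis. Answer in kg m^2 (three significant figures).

0.259

Unpierced body about its centre: I₀ = (1/12)M(a²+b²) = (1/12)(2.69)[(0.74)² + (0.81)²] = 0.26983 kg m^2.
The removed disk has mass m = M·πr²/(ab) = (2.69)·π(0.2)²/(0.74·0.81) = 0.56396 kg (same uniform areal density).
Its moment of inertia about the rotation axis (parallel-axis theorem): I_hole = (1/2)mr² + md² = (1/2)(0.56396)(0.2)² + (0.56396)(0.009)² = 0.011325 kg m^2.
Treating the hole as negative mass, I = I₀ − I_hole = 0.26983 − 0.011325 = 0.2585 kg m^2.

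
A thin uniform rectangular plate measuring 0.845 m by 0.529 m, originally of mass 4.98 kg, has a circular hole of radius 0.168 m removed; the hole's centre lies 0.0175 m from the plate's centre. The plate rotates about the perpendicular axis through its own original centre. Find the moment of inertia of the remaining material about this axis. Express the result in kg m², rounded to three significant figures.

0.398

Unpierced body about its centre: I₀ = (1/12)M(a²+b²) = (1/12)(4.98)[(0.845)² + (0.529)²] = 0.41245 kg m².
The removed disk has mass m = M·πr²/(ab) = (4.98)·π(0.168)²/(0.845·0.529) = 0.98784 kg (same uniform areal density).
Its moment of inertia about the rotation axis (parallel-axis theorem): I_hole = (1/2)mr² + md² = (1/2)(0.98784)(0.168)² + (0.98784)(0.0175)² = 0.014243 kg m².
Treating the hole as negative mass, I = I₀ − I_hole = 0.41245 − 0.014243 = 0.39821 kg m².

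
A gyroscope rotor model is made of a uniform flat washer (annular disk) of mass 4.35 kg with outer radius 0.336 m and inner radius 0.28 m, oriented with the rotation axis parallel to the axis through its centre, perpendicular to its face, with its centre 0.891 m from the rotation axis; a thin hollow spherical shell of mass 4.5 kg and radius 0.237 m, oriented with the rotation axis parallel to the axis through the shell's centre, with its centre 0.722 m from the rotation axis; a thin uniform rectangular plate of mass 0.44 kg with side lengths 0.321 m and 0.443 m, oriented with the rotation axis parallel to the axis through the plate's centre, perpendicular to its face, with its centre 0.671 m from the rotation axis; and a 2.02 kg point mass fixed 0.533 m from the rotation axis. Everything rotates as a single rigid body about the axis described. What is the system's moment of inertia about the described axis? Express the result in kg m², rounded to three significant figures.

Annular disk: I_cm = (1/2)M(R²+r²) = (1/2)(4.35)[(0.336)² + (0.28)²] = 0.41607 kg m²; centre at d = 0.891 m, so the parallel axis theorem gives I = 0.41607 + (4.35)(0.891)² = 3.8695 kg m².
Spherical shell: I_cm = (2/3)MR² = (2/3)(4.5)(0.237)² = 0.16851 kg m²; centre at d = 0.722 m, so the parallel axis theorem gives I = 0.16851 + (4.5)(0.722)² = 2.5143 kg m².
Rectangular plate: I_cm = (1/12)M(a²+b²) = (1/12)(0.44)[(0.321)² + (0.443)²] = 0.010974 kg m²; centre at d = 0.671 m, so the parallel axis theorem gives I = 0.010974 + (0.44)(0.671)² = 0.20908 kg m².
Point mass: I_cm = 0; centre at d = 0.533 m, so the parallel axis theorem gives I = 0 + (2.02)(0.533)² = 0.57386 kg m².
Total I = 3.8695 + 2.5143 + 0.20908 + 0.57386 = 7.1667 kg m².

7.17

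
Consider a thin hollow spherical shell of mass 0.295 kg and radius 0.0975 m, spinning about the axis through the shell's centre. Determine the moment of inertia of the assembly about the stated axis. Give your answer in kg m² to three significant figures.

I_cm = (2/3)MR² = (2/3)(0.295)(0.0975)² = 0.0018696 kg m²; axis through the centre, so I = 0.0018696 kg m².

0.00187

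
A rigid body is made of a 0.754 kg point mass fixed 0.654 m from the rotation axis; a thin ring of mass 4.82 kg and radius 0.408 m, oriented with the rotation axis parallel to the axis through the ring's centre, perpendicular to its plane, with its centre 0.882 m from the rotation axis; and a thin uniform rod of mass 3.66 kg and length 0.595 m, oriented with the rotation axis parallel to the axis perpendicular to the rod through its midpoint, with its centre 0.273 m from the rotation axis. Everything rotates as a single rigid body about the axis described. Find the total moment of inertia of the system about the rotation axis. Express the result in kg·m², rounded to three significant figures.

Point mass: I_cm = 0; centre at d = 0.654 m, so I = I_cm + Md² gives I = 0 + (0.754)(0.654)² = 0.3225 kg·m².
Thin ring: I_cm = MR² = (4.82)(0.408)² = 0.80236 kg·m²; centre at d = 0.882 m, so I = I_cm + Md² gives I = 0.80236 + (4.82)(0.882)² = 4.552 kg·m².
Thin rod: I_cm = (1/12)ML² = (1/12)(3.66)(0.595)² = 0.10798 kg·m²; centre at d = 0.273 m, so I = I_cm + Md² gives I = 0.10798 + (3.66)(0.273)² = 0.38075 kg·m².
Total I = 0.3225 + 4.552 + 0.38075 = 5.2552 kg·m².

5.26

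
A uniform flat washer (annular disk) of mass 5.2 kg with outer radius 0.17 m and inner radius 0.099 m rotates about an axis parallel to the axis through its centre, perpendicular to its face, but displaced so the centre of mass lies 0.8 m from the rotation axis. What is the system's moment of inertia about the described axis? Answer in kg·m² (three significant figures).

3.43

I_cm = (1/2)M(R²+r²) = (1/2)(5.2)[(0.17)² + (0.099)²] = 0.10062 kg·m²; centre at d = 0.8 m, so the parallel axis theorem gives I = 0.10062 + (5.2)(0.8)² = 3.4286 kg·m².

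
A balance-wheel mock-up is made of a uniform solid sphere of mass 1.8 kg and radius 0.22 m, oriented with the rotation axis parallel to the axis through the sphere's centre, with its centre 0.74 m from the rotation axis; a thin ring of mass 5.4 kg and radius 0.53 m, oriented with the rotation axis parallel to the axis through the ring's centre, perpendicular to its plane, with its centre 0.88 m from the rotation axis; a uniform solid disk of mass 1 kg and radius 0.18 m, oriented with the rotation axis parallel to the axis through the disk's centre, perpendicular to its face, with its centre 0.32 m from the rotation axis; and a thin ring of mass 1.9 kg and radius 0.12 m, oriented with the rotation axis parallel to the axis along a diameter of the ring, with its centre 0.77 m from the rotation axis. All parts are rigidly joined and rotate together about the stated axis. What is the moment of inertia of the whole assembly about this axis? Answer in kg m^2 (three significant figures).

7.98

Solid sphere: I_cm = (2/5)MR² = (2/5)(1.8)(0.22)² = 0.034848 kg m^2; centre at d = 0.74 m, so I = I_cm + Md² gives I = 0.034848 + (1.8)(0.74)² = 1.0205 kg m^2.
Thin ring: I_cm = MR² = (5.4)(0.53)² = 1.5169 kg m^2; centre at d = 0.88 m, so I = I_cm + Md² gives I = 1.5169 + (5.4)(0.88)² = 5.6986 kg m^2.
Solid disk: I_cm = (1/2)MR² = (1/2)(1)(0.18)² = 0.0162 kg m^2; centre at d = 0.32 m, so I = I_cm + Md² gives I = 0.0162 + (1)(0.32)² = 0.1186 kg m^2.
Thin ring: I_cm = (1/2)MR² = (1/2)(1.9)(0.12)² = 0.01368 kg m^2; centre at d = 0.77 m, so I = I_cm + Md² gives I = 0.01368 + (1.9)(0.77)² = 1.1402 kg m^2.
Total I = 1.0205 + 5.6986 + 0.1186 + 1.1402 = 7.9779 kg m^2.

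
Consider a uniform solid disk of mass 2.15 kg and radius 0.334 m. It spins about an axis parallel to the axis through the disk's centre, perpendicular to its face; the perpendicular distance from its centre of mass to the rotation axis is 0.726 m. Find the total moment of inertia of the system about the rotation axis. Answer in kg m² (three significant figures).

1.25

I_cm = (1/2)MR² = (1/2)(2.15)(0.334)² = 0.11992 kg m²; centre at d = 0.726 m, so the parallel axis theorem gives I = 0.11992 + (2.15)(0.726)² = 1.2531 kg m².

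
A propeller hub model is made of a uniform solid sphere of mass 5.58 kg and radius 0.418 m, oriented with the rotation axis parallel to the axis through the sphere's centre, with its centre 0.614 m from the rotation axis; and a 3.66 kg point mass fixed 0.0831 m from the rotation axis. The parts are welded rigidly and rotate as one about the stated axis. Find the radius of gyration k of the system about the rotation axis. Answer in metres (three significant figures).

0.522

Solid sphere: I_cm = (2/5)MR² = (2/5)(5.58)(0.418)² = 0.38998 kg m²; centre at d = 0.614 m, so I = I_cm + Md² gives I = 0.38998 + (5.58)(0.614)² = 2.4936 kg m².
Point mass: I_cm = 0; centre at d = 0.0831 m, so I = I_cm + Md² gives I = 0 + (3.66)(0.0831)² = 0.025275 kg m².
Total I = 2.5189 kg m²; total mass M = 9.24 kg.
k = √(I/M) = √(2.5189/9.24) = 0.52212 m.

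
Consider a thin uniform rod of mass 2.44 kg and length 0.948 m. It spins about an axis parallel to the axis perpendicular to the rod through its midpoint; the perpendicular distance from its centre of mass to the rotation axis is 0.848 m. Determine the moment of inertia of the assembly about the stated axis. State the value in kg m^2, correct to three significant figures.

I_cm = (1/12)ML² = (1/12)(2.44)(0.948)² = 0.18274 kg m^2; centre at d = 0.848 m, so the parallel axis theorem gives I = 0.18274 + (2.44)(0.848)² = 1.9374 kg m^2.

1.94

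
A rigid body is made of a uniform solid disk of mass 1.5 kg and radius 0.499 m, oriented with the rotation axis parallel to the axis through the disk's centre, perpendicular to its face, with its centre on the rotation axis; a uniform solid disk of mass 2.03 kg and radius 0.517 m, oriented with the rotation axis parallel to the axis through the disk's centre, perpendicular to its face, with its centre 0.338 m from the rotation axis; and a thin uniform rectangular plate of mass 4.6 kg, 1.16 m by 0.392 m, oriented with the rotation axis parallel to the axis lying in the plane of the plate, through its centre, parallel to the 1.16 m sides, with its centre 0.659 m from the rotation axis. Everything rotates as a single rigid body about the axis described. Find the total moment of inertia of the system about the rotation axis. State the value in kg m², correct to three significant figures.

2.75

Solid disk: I_cm = (1/2)MR² = (1/2)(1.5)(0.499)² = 0.18675 kg m²; axis through the centre, so I = 0.18675 kg m².
Solid disk: I_cm = (1/2)MR² = (1/2)(2.03)(0.517)² = 0.2713 kg m²; centre at d = 0.338 m, so the parallel axis theorem gives I = 0.2713 + (2.03)(0.338)² = 0.50321 kg m².
Rectangular plate: I_cm = (1/12)Mb² = (1/12)(4.6)(0.392)² = 0.058905 kg m²; centre at d = 0.659 m, so the parallel axis theorem gives I = 0.058905 + (4.6)(0.659)² = 2.0566 kg m².
Total I = 0.18675 + 0.50321 + 2.0566 = 2.7466 kg m².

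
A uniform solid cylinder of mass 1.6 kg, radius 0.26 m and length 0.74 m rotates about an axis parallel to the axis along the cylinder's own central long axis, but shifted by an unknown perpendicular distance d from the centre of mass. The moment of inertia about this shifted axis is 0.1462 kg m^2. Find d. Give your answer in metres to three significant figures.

About the centre-of-mass axis, I_cm = (1/2)MR² = (1/2)(1.6)(0.26)² = 0.05408 kg m^2.
Parallel axis theorem: I = I_cm + Md², so Md² = 0.1462 − 0.05408 = 0.09212 kg m^2.
d = √(0.09212 / 1.6) = 0.23995 m.

0.240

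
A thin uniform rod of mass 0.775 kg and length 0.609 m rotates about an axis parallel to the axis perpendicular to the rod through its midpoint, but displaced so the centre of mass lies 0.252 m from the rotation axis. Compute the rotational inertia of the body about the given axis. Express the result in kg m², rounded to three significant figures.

I_cm = (1/12)ML² = (1/12)(0.775)(0.609)² = 0.023953 kg m²; centre at d = 0.252 m, so the parallel axis theorem gives I = 0.023953 + (0.775)(0.252)² = 0.073168 kg m².

0.0732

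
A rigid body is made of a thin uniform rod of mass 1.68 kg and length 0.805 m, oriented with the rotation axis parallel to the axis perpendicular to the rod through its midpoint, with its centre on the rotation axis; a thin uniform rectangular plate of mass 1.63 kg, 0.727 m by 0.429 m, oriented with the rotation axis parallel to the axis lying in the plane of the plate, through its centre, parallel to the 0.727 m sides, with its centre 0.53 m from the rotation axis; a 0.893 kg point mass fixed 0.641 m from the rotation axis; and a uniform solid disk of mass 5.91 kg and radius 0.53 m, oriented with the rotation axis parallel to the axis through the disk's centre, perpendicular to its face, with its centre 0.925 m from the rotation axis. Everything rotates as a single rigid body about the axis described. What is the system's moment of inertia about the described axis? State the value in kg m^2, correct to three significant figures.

Thin rod: I_cm = (1/12)ML² = (1/12)(1.68)(0.805)² = 0.090723 kg m^2; axis through the centre, so I = 0.090723 kg m^2.
Rectangular plate: I_cm = (1/12)Mb² = (1/12)(1.63)(0.429)² = 0.024999 kg m^2; centre at d = 0.53 m, so the parallel axis theorem gives I = 0.024999 + (1.63)(0.53)² = 0.48287 kg m^2.
Point mass: I_cm = 0; centre at d = 0.641 m, so the parallel axis theorem gives I = 0 + (0.893)(0.641)² = 0.36692 kg m^2.
Solid disk: I_cm = (1/2)MR² = (1/2)(5.91)(0.53)² = 0.83006 kg m^2; centre at d = 0.925 m, so the parallel axis theorem gives I = 0.83006 + (5.91)(0.925)² = 5.8868 kg m^2.
Total I = 0.090723 + 0.48287 + 0.36692 + 5.8868 = 6.8273 kg m^2.

6.83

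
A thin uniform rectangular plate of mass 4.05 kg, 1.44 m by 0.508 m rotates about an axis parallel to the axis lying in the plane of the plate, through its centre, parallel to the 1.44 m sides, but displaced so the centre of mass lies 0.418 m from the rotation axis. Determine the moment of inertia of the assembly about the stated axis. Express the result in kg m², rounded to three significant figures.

0.795

I_cm = (1/12)Mb² = (1/12)(4.05)(0.508)² = 0.087097 kg m²; centre at d = 0.418 m, so I = I_cm + Md² gives I = 0.087097 + (4.05)(0.418)² = 0.79473 kg m².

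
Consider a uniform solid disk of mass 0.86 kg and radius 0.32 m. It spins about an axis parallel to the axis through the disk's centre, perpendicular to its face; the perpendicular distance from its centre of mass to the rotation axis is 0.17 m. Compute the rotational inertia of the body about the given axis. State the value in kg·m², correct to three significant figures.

I_cm = (1/2)MR² = (1/2)(0.86)(0.32)² = 0.044032 kg·m²; centre at d = 0.17 m, so the parallel axis theorem gives I = 0.044032 + (0.86)(0.17)² = 0.068886 kg·m².

0.0689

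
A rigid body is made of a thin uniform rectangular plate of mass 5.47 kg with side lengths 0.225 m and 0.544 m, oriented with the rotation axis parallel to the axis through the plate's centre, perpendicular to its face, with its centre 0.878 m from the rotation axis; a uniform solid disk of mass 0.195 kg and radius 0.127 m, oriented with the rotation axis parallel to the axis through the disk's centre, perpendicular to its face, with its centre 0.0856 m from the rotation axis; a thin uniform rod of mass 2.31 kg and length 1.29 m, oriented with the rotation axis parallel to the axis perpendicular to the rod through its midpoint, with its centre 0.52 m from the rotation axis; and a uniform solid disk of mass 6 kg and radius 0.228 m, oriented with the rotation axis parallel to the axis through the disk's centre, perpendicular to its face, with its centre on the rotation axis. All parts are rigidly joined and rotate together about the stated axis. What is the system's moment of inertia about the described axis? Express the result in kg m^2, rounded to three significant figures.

Rectangular plate: I_cm = (1/12)M(a²+b²) = (1/12)(5.47)[(0.225)² + (0.544)²] = 0.15797 kg m^2; centre at d = 0.878 m, so I = I_cm + Md² gives I = 0.15797 + (5.47)(0.878)² = 4.3747 kg m^2.
Solid disk: I_cm = (1/2)MR² = (1/2)(0.195)(0.127)² = 0.0015726 kg m^2; centre at d = 0.0856 m, so I = I_cm + Md² gives I = 0.0015726 + (0.195)(0.0856)² = 0.0030014 kg m^2.
Thin rod: I_cm = (1/12)ML² = (1/12)(2.31)(1.29)² = 0.32034 kg m^2; centre at d = 0.52 m, so I = I_cm + Md² gives I = 0.32034 + (2.31)(0.52)² = 0.94496 kg m^2.
Solid disk: I_cm = (1/2)MR² = (1/2)(6)(0.228)² = 0.15595 kg m^2; axis through the centre, so I = 0.15595 kg m^2.
Total I = 4.3747 + 0.0030014 + 0.94496 + 0.15595 = 5.4786 kg m^2.

5.48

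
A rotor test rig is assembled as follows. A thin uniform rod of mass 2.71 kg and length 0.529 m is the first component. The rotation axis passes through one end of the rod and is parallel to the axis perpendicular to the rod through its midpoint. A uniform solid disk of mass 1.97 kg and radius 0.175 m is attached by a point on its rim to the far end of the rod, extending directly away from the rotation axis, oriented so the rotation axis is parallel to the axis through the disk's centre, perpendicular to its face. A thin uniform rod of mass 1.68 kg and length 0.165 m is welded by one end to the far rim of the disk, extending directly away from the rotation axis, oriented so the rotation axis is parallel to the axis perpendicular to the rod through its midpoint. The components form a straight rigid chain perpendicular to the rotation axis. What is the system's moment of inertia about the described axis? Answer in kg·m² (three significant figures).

Thin rod: I_cm = (1/12)ML² = (1/12)(2.71)(0.529)² = 0.063197 kg·m²; centre at d = 0.2645 m, so the parallel axis theorem gives I = 0.063197 + (2.71)(0.2645)² = 0.25279 kg·m².
Solid disk: I_cm = (1/2)MR² = (1/2)(1.97)(0.175)² = 0.030166 kg·m²; centre at d = 0.2645 + 0.2645 + 0.175 = 0.704 m, so the parallel axis theorem gives I = 0.030166 + (1.97)(0.704)² = 1.0065 kg·m².
Thin rod: I_cm = (1/12)ML² = (1/12)(1.68)(0.165)² = 0.0038115 kg·m²; centre at d = 0.2645 + 0.2645 + 0.175 + 0.175 + 0.0825 = 0.9615 m, so the parallel axis theorem gives I = 0.0038115 + (1.68)(0.9615)² = 1.5569 kg·m².
Total I = 0.25279 + 1.0065 + 1.5569 = 2.8163 kg·m².

2.82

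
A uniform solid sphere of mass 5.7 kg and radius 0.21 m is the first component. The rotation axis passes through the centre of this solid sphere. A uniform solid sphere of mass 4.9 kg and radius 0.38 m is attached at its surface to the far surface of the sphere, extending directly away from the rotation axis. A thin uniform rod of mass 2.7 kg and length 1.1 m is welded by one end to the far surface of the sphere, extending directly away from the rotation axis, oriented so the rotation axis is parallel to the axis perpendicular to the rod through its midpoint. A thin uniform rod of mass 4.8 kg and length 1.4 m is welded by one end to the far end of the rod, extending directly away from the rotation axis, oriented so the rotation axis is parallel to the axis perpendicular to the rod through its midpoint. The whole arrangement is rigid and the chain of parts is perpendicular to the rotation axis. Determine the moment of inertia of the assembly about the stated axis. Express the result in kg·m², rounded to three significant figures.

Solid sphere: I_cm = (2/5)MR² = (2/5)(5.7)(0.21)² = 0.10055 kg·m²; axis through the centre, so I = 0.10055 kg·m².
Solid sphere: I_cm = (2/5)MR² = (2/5)(4.9)(0.38)² = 0.28302 kg·m²; centre at d = 0.21 + 0.38 = 0.59 m, so the parallel axis theorem gives I = 0.28302 + (4.9)(0.59)² = 1.9887 kg·m².
Thin rod: I_cm = (1/12)ML² = (1/12)(2.7)(1.1)² = 0.27225 kg·m²; centre at d = 0.21 + 0.38 + 0.38 + 0.55 = 1.52 m, so the parallel axis theorem gives I = 0.27225 + (2.7)(1.52)² = 6.5103 kg·m².
Thin rod: I_cm = (1/12)ML² = (1/12)(4.8)(1.4)² = 0.784 kg·m²; centre at d = 0.21 + 0.38 + 0.38 + 0.55 + 0.55 + 0.7 = 2.77 m, so the parallel axis theorem gives I = 0.784 + (4.8)(2.77)² = 37.614 kg·m².
Total I = 0.10055 + 1.9887 + 6.5103 + 37.614 = 46.214 kg·m².

46.2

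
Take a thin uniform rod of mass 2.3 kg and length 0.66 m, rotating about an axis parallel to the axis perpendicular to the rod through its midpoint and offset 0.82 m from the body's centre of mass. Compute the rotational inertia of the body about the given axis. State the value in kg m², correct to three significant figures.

I_cm = (1/12)ML² = (1/12)(2.3)(0.66)² = 0.08349 kg m²; centre at d = 0.82 m, so I = I_cm + Md² gives I = 0.08349 + (2.3)(0.82)² = 1.63 kg m².

1.63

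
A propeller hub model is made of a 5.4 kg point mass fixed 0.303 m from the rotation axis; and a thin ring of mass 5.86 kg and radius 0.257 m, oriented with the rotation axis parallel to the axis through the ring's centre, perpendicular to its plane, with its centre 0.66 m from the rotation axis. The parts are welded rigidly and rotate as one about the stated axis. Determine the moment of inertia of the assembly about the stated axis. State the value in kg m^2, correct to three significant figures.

3.44

Point mass: I_cm = 0; centre at d = 0.303 m, so the parallel axis theorem gives I = 0 + (5.4)(0.303)² = 0.49577 kg m^2.
Thin ring: I_cm = MR² = (5.86)(0.257)² = 0.38705 kg m^2; centre at d = 0.66 m, so the parallel axis theorem gives I = 0.38705 + (5.86)(0.66)² = 2.9397 kg m^2.
Total I = 0.49577 + 2.9397 = 3.4354 kg m^2.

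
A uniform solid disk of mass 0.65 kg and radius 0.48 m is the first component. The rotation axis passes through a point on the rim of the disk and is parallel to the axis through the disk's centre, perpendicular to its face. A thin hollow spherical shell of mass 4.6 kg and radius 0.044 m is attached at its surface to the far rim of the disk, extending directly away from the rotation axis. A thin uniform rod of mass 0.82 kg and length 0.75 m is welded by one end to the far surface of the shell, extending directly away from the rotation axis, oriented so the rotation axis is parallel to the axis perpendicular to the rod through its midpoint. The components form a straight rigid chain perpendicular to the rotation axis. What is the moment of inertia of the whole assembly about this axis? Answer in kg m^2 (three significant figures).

6.57

Solid disk: I_cm = (1/2)MR² = (1/2)(0.65)(0.48)² = 0.07488 kg m^2; centre at d = 0.48 m, so the parallel axis theorem gives I = 0.07488 + (0.65)(0.48)² = 0.22464 kg m^2.
Spherical shell: I_cm = (2/3)MR² = (2/3)(4.6)(0.044)² = 0.0059371 kg m^2; centre at d = 0.48 + 0.48 + 0.044 = 1.004 m, so the parallel axis theorem gives I = 0.0059371 + (4.6)(1.004)² = 4.6428 kg m^2.
Thin rod: I_cm = (1/12)ML² = (1/12)(0.82)(0.75)² = 0.038437 kg m^2; centre at d = 0.48 + 0.48 + 0.044 + 0.044 + 0.375 = 1.423 m, so the parallel axis theorem gives I = 0.038437 + (0.82)(1.423)² = 1.6989 kg m^2.
Total I = 0.22464 + 4.6428 + 1.6989 = 6.5663 kg m^2.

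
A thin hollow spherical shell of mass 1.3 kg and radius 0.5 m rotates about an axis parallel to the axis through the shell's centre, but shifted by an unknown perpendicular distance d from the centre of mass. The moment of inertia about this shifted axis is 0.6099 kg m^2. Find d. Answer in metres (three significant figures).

About the centre-of-mass axis, I_cm = (2/3)MR² = (2/3)(1.3)(0.5)² = 0.21667 kg m^2.
Parallel axis theorem: I = I_cm + Md², so Md² = 0.6099 − 0.21667 = 0.39323 kg m^2.
d = √(0.39323 / 1.3) = 0.54999 m.

0.550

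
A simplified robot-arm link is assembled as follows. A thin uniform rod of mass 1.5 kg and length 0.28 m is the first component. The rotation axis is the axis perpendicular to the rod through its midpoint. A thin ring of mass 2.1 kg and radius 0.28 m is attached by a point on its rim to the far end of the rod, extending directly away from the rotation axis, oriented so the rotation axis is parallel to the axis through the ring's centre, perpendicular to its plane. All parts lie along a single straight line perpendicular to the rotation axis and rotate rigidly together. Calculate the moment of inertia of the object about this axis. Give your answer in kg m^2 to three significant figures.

Thin rod: I_cm = (1/12)ML² = (1/12)(1.5)(0.28)² = 0.0098 kg m^2; axis through the centre, so I = 0.0098 kg m^2.
Thin ring: I_cm = MR² = (2.1)(0.28)² = 0.16464 kg m^2; centre at d = 0.14 + 0.28 = 0.42 m, so the parallel axis theorem gives I = 0.16464 + (2.1)(0.42)² = 0.53508 kg m^2.
Total I = 0.0098 + 0.53508 = 0.54488 kg m^2.

0.545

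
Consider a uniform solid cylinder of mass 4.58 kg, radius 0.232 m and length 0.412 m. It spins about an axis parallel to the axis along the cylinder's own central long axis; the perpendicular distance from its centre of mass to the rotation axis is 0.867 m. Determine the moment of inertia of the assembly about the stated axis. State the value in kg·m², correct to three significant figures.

3.57

I_cm = (1/2)MR² = (1/2)(4.58)(0.232)² = 0.12326 kg·m²; centre at d = 0.867 m, so I = I_cm + Md² gives I = 0.12326 + (4.58)(0.867)² = 3.566 kg·m².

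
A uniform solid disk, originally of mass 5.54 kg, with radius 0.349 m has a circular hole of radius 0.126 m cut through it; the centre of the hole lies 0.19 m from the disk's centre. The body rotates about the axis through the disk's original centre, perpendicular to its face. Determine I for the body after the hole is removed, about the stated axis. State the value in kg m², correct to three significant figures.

Unpierced body about its centre: I₀ = (1/2)MR² = (1/2)(5.54)(0.349)² = 0.33739 kg m².
The removed disk has mass m = M·(r/R)² = (5.54)(0.126/0.349)² = 0.7221 kg (same uniform areal density).
Its moment of inertia about the rotation axis (parallel-axis theorem): I_hole = (1/2)mr² + md² = (1/2)(0.7221)(0.126)² + (0.7221)(0.19)² = 0.0318 kg m².
Treating the hole as negative mass, I = I₀ − I_hole = 0.33739 − 0.0318 = 0.30559 kg m².

0.306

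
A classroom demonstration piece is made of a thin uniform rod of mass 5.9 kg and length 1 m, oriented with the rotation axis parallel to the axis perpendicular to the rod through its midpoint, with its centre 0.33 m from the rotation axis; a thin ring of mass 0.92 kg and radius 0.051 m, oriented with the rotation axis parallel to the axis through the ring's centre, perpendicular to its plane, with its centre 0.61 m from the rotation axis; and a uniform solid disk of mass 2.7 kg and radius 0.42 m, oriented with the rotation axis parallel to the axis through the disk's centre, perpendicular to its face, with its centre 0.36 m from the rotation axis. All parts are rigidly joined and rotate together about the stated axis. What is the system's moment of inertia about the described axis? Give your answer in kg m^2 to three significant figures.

2.07

Thin rod: I_cm = (1/12)ML² = (1/12)(5.9)(1)² = 0.49167 kg m^2; centre at d = 0.33 m, so I = I_cm + Md² gives I = 0.49167 + (5.9)(0.33)² = 1.1342 kg m^2.
Thin ring: I_cm = MR² = (0.92)(0.051)² = 0.0023929 kg m^2; centre at d = 0.61 m, so I = I_cm + Md² gives I = 0.0023929 + (0.92)(0.61)² = 0.34472 kg m^2.
Solid disk: I_cm = (1/2)MR² = (1/2)(2.7)(0.42)² = 0.23814 kg m^2; centre at d = 0.36 m, so I = I_cm + Md² gives I = 0.23814 + (2.7)(0.36)² = 0.58806 kg m^2.
Total I = 1.1342 + 0.34472 + 0.58806 = 2.067 kg m^2.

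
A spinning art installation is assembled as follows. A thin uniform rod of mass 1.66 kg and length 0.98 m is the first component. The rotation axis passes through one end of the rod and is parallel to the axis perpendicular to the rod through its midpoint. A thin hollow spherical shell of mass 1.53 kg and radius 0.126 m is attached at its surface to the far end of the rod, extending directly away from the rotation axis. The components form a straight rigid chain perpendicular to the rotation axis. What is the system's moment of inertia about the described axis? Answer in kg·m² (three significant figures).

Thin rod: I_cm = (1/12)ML² = (1/12)(1.66)(0.98)² = 0.13286 kg·m²; centre at d = 0.49 m, so the parallel axis theorem gives I = 0.13286 + (1.66)(0.49)² = 0.53142 kg·m².
Spherical shell: I_cm = (2/3)MR² = (2/3)(1.53)(0.126)² = 0.016194 kg·m²; centre at d = 0.49 + 0.49 + 0.126 = 1.106 m, so the parallel axis theorem gives I = 0.016194 + (1.53)(1.106)² = 1.8877 kg·m².
Total I = 0.53142 + 1.8877 = 2.4192 kg·m².

2.42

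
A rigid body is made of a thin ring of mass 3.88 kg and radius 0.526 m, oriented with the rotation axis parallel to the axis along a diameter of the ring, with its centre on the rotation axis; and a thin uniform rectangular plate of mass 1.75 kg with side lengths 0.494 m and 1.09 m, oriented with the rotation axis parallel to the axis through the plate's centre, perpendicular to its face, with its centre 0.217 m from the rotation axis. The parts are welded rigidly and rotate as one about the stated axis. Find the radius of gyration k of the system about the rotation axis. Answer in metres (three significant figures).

0.383

Thin ring: I_cm = (1/2)MR² = (1/2)(3.88)(0.526)² = 0.53675 kg m²; axis through the centre, so I = 0.53675 kg m².
Rectangular plate: I_cm = (1/12)M(a²+b²) = (1/12)(1.75)[(0.494)² + (1.09)²] = 0.20885 kg m²; centre at d = 0.217 m, so the parallel axis theorem gives I = 0.20885 + (1.75)(0.217)² = 0.29126 kg m².
Total I = 0.82801 kg m²; total mass M = 5.63 kg.
k = √(I/M) = √(0.82801/5.63) = 0.3835 m.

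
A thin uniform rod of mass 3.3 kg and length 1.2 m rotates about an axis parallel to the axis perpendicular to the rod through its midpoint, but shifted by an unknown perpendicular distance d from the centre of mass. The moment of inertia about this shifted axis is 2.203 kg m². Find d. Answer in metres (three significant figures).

0.740

About the centre-of-mass axis, I_cm = (1/12)ML² = (1/12)(3.3)(1.2)² = 0.396 kg m².
Parallel axis theorem: I = I_cm + Md², so Md² = 2.203 − 0.396 = 1.807 kg m².
d = √(1.807 / 3.3) = 0.73998 m.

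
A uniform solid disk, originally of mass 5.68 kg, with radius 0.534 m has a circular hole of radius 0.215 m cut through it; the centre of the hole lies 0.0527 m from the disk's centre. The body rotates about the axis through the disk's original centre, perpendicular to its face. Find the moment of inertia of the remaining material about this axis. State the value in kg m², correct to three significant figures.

Unpierced body about its centre: I₀ = (1/2)MR² = (1/2)(5.68)(0.534)² = 0.80984 kg m².
The removed disk has mass m = M·(r/R)² = (5.68)(0.215/0.534)² = 0.92075 kg (same uniform areal density).
Its moment of inertia about the rotation axis (parallel-axis theorem): I_hole = (1/2)mr² + md² = (1/2)(0.92075)(0.215)² + (0.92075)(0.0527)² = 0.023838 kg m².
Treating the hole as negative mass, I = I₀ − I_hole = 0.80984 − 0.023838 = 0.786 kg m².

0.786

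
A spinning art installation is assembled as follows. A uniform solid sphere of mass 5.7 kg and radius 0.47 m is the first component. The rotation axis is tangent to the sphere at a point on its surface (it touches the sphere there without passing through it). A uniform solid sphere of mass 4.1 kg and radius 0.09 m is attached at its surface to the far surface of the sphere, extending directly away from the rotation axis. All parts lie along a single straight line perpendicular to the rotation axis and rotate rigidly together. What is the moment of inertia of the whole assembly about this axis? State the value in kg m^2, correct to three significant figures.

Solid sphere: I_cm = (2/5)MR² = (2/5)(5.7)(0.47)² = 0.50365 kg m^2; centre at d = 0.47 m, so I = I_cm + Md² gives I = 0.50365 + (5.7)(0.47)² = 1.7628 kg m^2.
Solid sphere: I_cm = (2/5)MR² = (2/5)(4.1)(0.09)² = 0.013284 kg m^2; centre at d = 0.47 + 0.47 + 0.09 = 1.03 m, so I = I_cm + Md² gives I = 0.013284 + (4.1)(1.03)² = 4.363 kg m^2.
Total I = 1.7628 + 4.363 = 6.1258 kg m^2.

6.13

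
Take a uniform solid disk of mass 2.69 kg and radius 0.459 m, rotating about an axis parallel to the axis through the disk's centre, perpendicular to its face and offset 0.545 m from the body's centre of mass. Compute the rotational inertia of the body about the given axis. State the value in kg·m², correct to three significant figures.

1.08

I_cm = (1/2)MR² = (1/2)(2.69)(0.459)² = 0.28337 kg·m²; centre at d = 0.545 m, so I = I_cm + Md² gives I = 0.28337 + (2.69)(0.545)² = 1.0824 kg·m².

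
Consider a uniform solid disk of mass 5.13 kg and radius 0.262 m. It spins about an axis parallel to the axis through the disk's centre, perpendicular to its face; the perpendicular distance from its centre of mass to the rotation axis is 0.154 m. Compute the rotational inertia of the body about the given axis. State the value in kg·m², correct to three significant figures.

I_cm = (1/2)MR² = (1/2)(5.13)(0.262)² = 0.17607 kg·m²; centre at d = 0.154 m, so I = I_cm + Md² gives I = 0.17607 + (5.13)(0.154)² = 0.29773 kg·m².

0.298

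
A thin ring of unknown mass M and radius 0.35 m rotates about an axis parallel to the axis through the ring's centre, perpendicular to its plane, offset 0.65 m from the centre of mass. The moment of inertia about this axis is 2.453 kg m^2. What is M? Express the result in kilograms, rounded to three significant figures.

4.50

I = I_cm + Md² = MR² + Md² = M·[1·(0.35)² + (0.65)²] = M·0.545.
So M = 2.453 / 0.545 = 4.5009 kg.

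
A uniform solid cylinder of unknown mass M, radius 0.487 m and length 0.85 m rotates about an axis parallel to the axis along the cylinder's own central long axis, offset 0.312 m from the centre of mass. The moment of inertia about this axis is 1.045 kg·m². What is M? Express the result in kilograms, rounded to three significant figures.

4.84

I = I_cm + Md² = (1/2)MR² + Md² = M·[0.5·(0.487)² + (0.312)²] = M·0.21593.
So M = 1.045 / 0.21593 = 4.8396 kg.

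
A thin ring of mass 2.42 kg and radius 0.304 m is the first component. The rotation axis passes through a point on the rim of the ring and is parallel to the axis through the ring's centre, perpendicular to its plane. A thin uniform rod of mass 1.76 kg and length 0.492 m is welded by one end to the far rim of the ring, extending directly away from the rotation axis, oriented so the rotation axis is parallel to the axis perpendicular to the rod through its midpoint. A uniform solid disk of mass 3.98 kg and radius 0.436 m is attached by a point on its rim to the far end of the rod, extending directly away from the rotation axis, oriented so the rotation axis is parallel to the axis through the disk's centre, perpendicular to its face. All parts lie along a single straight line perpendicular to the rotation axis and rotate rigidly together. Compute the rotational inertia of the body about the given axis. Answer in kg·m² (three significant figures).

11.5

Thin ring: I_cm = MR² = (2.42)(0.304)² = 0.22365 kg·m²; centre at d = 0.304 m, so I = I_cm + Md² gives I = 0.22365 + (2.42)(0.304)² = 0.44729 kg·m².
Thin rod: I_cm = (1/12)ML² = (1/12)(1.76)(0.492)² = 0.035503 kg·m²; centre at d = 0.304 + 0.304 + 0.246 = 0.854 m, so I = I_cm + Md² gives I = 0.035503 + (1.76)(0.854)² = 1.3191 kg·m².
Solid disk: I_cm = (1/2)MR² = (1/2)(3.98)(0.436)² = 0.37829 kg·m²; centre at d = 0.304 + 0.304 + 0.246 + 0.246 + 0.436 = 1.536 m, so I = I_cm + Md² gives I = 0.37829 + (3.98)(1.536)² = 9.7683 kg·m².
Total I = 0.44729 + 1.3191 + 9.7683 = 11.535 kg·m².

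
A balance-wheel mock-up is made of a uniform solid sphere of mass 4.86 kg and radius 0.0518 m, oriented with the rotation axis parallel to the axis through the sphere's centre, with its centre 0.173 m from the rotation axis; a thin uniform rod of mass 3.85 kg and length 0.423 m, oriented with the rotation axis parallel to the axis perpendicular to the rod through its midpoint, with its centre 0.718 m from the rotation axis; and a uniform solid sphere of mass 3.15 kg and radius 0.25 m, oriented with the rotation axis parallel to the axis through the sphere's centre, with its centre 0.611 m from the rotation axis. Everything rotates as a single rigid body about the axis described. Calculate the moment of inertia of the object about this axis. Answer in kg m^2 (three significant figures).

Solid sphere: I_cm = (2/5)MR² = (2/5)(4.86)(0.0518)² = 0.0052162 kg m^2; centre at d = 0.173 m, so I = I_cm + Md² gives I = 0.0052162 + (4.86)(0.173)² = 0.15067 kg m^2.
Thin rod: I_cm = (1/12)ML² = (1/12)(3.85)(0.423)² = 0.057406 kg m^2; centre at d = 0.718 m, so I = I_cm + Md² gives I = 0.057406 + (3.85)(0.718)² = 2.0422 kg m^2.
Solid sphere: I_cm = (2/5)MR² = (2/5)(3.15)(0.25)² = 0.07875 kg m^2; centre at d = 0.611 m, so I = I_cm + Md² gives I = 0.07875 + (3.15)(0.611)² = 1.2547 kg m^2.
Total I = 0.15067 + 2.0422 + 1.2547 = 3.4476 kg m^2.

3.45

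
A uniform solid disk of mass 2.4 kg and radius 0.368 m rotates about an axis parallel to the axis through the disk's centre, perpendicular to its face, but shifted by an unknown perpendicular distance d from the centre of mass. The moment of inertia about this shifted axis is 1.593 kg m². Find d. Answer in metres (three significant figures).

About the centre-of-mass axis, I_cm = (1/2)MR² = (1/2)(2.4)(0.368)² = 0.16251 kg m².
Parallel axis theorem: I = I_cm + Md², so Md² = 1.593 − 0.16251 = 1.4305 kg m².
d = √(1.4305 / 2.4) = 0.77203 m.

0.772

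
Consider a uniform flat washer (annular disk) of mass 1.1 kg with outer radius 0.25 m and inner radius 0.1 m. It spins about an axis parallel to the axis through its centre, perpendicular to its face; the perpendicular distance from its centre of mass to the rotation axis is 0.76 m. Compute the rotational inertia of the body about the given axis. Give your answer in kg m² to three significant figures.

0.675

I_cm = (1/2)M(R²+r²) = (1/2)(1.1)[(0.25)² + (0.1)²] = 0.039875 kg m²; centre at d = 0.76 m, so I = I_cm + Md² gives I = 0.039875 + (1.1)(0.76)² = 0.67524 kg m².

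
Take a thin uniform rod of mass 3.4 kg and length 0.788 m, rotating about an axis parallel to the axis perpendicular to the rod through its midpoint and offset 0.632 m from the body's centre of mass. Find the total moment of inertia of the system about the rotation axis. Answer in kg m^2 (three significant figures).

I_cm = (1/12)ML² = (1/12)(3.4)(0.788)² = 0.17593 kg m^2; centre at d = 0.632 m, so I = I_cm + Md² gives I = 0.17593 + (3.4)(0.632)² = 1.534 kg m^2.

1.53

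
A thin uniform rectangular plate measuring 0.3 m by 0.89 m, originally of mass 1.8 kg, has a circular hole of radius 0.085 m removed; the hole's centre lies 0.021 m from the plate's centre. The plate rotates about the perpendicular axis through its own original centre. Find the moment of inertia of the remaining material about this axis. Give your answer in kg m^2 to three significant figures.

0.132

Unpierced body about its centre: I₀ = (1/12)M(a²+b²) = (1/12)(1.8)[(0.3)² + (0.89)²] = 0.13231 kg m^2.
The removed disk has mass m = M·πr²/(ab) = (1.8)·π(0.085)²/(0.3·0.89) = 0.15302 kg (same uniform areal density).
Its moment of inertia about the rotation axis (parallel-axis theorem): I_hole = (1/2)mr² + md² = (1/2)(0.15302)(0.085)² + (0.15302)(0.021)² = 0.00062027 kg m^2.
Treating the hole as negative mass, I = I₀ − I_hole = 0.13231 − 0.00062027 = 0.13169 kg m^2.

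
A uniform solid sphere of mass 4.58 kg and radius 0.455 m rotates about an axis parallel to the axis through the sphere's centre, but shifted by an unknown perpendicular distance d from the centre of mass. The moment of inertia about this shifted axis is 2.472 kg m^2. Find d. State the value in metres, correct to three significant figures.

0.676

About the centre-of-mass axis, I_cm = (2/5)MR² = (2/5)(4.58)(0.455)² = 0.37927 kg m^2.
Parallel axis theorem: I = I_cm + Md², so Md² = 2.472 − 0.37927 = 2.0927 kg m^2.
d = √(2.0927 / 4.58) = 0.67596 m.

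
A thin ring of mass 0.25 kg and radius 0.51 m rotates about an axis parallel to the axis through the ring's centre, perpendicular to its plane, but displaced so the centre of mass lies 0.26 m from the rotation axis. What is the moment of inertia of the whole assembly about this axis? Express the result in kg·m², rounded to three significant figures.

0.0819

I_cm = MR² = (0.25)(0.51)² = 0.065025 kg·m²; centre at d = 0.26 m, so the parallel axis theorem gives I = 0.065025 + (0.25)(0.26)² = 0.081925 kg·m².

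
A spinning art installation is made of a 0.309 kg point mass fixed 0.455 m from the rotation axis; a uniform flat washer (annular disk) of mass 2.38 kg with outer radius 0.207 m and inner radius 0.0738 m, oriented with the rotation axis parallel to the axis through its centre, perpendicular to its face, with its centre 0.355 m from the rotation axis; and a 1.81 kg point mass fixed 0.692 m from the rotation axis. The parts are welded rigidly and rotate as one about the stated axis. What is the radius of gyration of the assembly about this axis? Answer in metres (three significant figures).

Point mass: I_cm = 0; centre at d = 0.455 m, so I = I_cm + Md² gives I = 0 + (0.309)(0.455)² = 0.063971 kg m².
Annular disk: I_cm = (1/2)M(R²+r²) = (1/2)(2.38)[(0.207)² + (0.0738)²] = 0.057472 kg m²; centre at d = 0.355 m, so I = I_cm + Md² gives I = 0.057472 + (2.38)(0.355)² = 0.35741 kg m².
Point mass: I_cm = 0; centre at d = 0.692 m, so I = I_cm + Md² gives I = 0 + (1.81)(0.692)² = 0.86674 kg m².
Total I = 1.2881 kg m²; total mass M = 4.499 kg.
k = √(I/M) = √(1.2881/4.499) = 0.53508 m.

0.535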